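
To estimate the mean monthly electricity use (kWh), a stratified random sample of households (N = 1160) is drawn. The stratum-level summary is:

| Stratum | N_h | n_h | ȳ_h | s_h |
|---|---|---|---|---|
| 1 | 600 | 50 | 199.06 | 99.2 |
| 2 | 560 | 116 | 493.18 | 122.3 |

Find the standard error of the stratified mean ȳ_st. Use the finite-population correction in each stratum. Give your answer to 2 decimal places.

V̂(ȳ_st) = Σ W_h² (1 − n_h/N_h) s_h²/n_h, with W_h = N_h/N and N = 1160:
  stratum 1: (600/1160)²·(1 − 50/600)·99.2²/50 = 48.2671
  stratum 2: (560/1160)²·(1 − 116/560)·122.3²/116 = 23.8259
V̂(ȳ_st) = 72.093
SE(ȳ_st) = √72.093 = 8.49076

SE(ȳ_st) ≈ 8.49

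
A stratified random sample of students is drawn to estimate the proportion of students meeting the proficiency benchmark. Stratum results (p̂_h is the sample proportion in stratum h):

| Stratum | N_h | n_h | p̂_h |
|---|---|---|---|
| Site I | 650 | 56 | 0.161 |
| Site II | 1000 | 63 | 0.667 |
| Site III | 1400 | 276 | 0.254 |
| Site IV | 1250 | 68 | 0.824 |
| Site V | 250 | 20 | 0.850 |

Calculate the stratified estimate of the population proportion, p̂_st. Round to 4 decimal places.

p̂_st ≈ 0.5208

N = 4550; stratum weights W_h = N_h/N.
p̂_st = Σ W_h p̂_h = (650·0.161 + 1000·0.667 + 1400·0.254 + 1250·0.824 + 250·0.850)/4550 = 0.52082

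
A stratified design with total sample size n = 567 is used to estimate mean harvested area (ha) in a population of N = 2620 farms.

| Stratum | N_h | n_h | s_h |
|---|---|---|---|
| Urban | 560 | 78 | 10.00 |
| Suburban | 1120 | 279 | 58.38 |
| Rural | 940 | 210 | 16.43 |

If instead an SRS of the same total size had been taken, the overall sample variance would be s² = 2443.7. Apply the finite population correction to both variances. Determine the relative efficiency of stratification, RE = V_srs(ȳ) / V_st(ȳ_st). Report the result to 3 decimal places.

V̂(ȳ_st) = Σ W_h² (1 − n_h/N_h) s_h²/n_h, with W_h = N_h/N and N = 2620:
  stratum Urban: (560/2620)²·(1 − 78/560)·10.00²/78 = 0.0504125
  stratum Suburban: (1120/2620)²·(1 − 279/1120)·58.38²/279 = 1.67624
  stratum Rural: (940/2620)²·(1 − 210/940)·16.43²/210 = 0.1285
V_st = 1.85515
V_srs = (1 − 567/2620)·2443.7/567 = 3.37717
Relative efficiency = V_srs / V_st = 3.37717/1.85515 = 1.8204

RE ≈ 1.820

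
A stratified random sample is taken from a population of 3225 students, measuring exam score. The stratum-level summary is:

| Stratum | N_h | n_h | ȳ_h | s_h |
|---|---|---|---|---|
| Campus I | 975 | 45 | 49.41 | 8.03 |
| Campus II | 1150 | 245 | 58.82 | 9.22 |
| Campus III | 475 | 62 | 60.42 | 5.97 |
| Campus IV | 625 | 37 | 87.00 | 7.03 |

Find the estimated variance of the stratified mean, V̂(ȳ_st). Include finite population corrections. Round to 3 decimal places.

V̂(ȳ_st) = Σ W_h² (1 − n_h/N_h) s_h²/n_h, with W_h = N_h/N and N = 3225:
  stratum Campus I: (975/3225)²·(1 − 45/975)·8.03²/45 = 0.124924
  stratum Campus II: (1150/3225)²·(1 − 245/1150)·9.22²/245 = 0.0347202
  stratum Campus III: (475/3225)²·(1 − 62/475)·5.97²/62 = 0.0108428
  stratum Campus IV: (625/3225)²·(1 − 37/625)·7.03²/37 = 0.0471962
V̂(ȳ_st) = 0.217683

V̂(ȳ_st) ≈ 0.218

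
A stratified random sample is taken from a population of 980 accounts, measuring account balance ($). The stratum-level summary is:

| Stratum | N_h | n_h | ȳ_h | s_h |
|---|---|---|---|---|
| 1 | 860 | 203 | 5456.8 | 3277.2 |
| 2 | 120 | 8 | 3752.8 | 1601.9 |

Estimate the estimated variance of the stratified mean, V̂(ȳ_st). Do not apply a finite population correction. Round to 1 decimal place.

V̂(ȳ_st) = Σ W_h² s_h²/n_h, with W_h = N_h/N and N = 980:
  stratum 1: (860/980)²·3277.2²/203 = 40743.2
  stratum 2: (120/980)²·1601.9²/8 = 4809.4
V̂(ȳ_st) = 45552.6

V̂(ȳ_st) ≈ 45552.6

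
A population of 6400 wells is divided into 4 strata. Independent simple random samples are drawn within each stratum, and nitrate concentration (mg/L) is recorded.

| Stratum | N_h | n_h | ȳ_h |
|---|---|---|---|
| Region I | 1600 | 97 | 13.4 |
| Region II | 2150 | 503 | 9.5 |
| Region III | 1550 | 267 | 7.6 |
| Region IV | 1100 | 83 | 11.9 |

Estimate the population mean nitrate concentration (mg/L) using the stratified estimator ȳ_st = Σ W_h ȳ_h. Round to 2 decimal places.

ȳ_st ≈ 10.43

N = Σ N_h = 6400. Stratum weights W_h = N_h/N.
ȳ_st = (1600·13.4 + 2150·9.5 + 1550·7.6 + 1100·11.9) / 6400 = 10.4273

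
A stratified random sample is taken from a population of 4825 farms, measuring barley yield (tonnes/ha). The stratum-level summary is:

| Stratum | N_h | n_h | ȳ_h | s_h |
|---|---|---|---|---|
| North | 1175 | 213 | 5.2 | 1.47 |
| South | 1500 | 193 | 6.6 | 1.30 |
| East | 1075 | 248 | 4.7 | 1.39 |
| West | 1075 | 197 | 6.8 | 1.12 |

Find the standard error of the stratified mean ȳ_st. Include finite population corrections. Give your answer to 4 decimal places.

SE(ȳ_st) ≈ 0.0423

V̂(ȳ_st) = Σ W_h² (1 − n_h/N_h) s_h²/n_h, with W_h = N_h/N and N = 4825:
  stratum North: (1175/4825)²·(1 − 213/1175)·1.47²/213 = 0.000492576
  stratum South: (1500/4825)²·(1 − 193/1500)·1.30²/193 = 0.000737397
  stratum East: (1075/4825)²·(1 − 248/1075)·1.39²/248 = 0.000297507
  stratum West: (1075/4825)²·(1 − 197/1075)·1.12²/197 = 0.000258154
V̂(ȳ_st) = 0.00178563
SE(ȳ_st) = √0.00178563 = 0.0422568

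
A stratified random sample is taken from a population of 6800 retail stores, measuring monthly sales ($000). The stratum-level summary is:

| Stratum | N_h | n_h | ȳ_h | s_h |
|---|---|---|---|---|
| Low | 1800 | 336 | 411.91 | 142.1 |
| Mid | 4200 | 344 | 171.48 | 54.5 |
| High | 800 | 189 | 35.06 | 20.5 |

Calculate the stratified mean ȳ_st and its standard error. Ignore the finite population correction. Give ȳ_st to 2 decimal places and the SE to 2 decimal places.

ȳ_st ≈ 219.07, SE ≈ 2.75

ȳ_st = Σ W_h ȳ_h = (1800·411.91 + 4200·171.48 + 800·35.06)/6800 = 219.07382
V̂(ȳ_st) = Σ W_h² s_h²/n_h, with W_h = N_h/N and N = 6800:
  stratum Low: (1800/6800)²·142.1²/336 = 4.21091
  stratum Mid: (4200/6800)²·54.5²/344 = 3.29394
  stratum High: (800/6800)²·20.5²/189 = 0.0307757
V̂(ȳ_st) = 7.53562
SE(ȳ_st) = √7.53562 = 2.74511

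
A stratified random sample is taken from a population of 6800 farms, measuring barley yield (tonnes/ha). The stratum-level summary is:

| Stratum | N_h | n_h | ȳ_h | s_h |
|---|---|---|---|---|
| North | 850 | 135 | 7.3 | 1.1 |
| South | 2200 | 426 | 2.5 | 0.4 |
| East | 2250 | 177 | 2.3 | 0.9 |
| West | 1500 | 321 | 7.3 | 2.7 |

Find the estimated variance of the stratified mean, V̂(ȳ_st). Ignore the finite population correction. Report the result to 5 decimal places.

V̂(ȳ_st) ≈ 0.00179

V̂(ȳ_st) = Σ W_h² s_h²/n_h, with W_h = N_h/N and N = 6800:
  stratum North: (850/6800)²·1.1²/135 = 0.000140046
  stratum South: (2200/6800)²·0.4²/426 = 3.93132e-05
  stratum East: (2250/6800)²·0.9²/177 = 0.000501025
  stratum West: (1500/6800)²·2.7²/321 = 0.00110506
V̂(ȳ_st) = 0.00178545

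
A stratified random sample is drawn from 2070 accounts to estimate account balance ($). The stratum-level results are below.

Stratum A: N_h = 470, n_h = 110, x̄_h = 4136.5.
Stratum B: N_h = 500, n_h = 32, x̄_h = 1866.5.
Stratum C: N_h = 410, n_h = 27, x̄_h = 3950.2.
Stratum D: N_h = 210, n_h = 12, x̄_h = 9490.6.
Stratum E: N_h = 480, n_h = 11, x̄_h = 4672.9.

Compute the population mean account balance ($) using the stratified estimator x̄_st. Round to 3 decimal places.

x̄_st ≈ 4218.843

N = Σ N_h = 2070. Stratum weights W_h = N_h/N.
x̄_st = (470·4136.5 + 500·1866.5 + 410·3950.2 + 210·9490.6 + 480·4672.9) / 2070 = 4218.84300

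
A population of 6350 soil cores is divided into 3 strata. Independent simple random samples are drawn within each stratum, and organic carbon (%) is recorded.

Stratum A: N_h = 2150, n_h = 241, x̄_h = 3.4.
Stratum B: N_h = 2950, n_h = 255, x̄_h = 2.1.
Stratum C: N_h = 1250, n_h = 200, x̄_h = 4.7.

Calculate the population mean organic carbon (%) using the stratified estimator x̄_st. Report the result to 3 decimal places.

N = Σ N_h = 6350. Stratum weights W_h = N_h/N.
x̄_st = (2150·3.4 + 2950·2.1 + 1250·4.7) / 6350 = 3.05197

x̄_st ≈ 3.052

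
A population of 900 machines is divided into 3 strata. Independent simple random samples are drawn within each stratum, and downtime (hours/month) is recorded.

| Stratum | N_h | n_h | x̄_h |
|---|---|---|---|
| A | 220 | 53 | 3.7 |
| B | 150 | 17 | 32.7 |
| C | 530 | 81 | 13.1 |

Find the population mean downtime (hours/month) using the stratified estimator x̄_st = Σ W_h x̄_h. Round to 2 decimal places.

N = Σ N_h = 900. Stratum weights W_h = N_h/N.
x̄_st = (220·3.7 + 150·32.7 + 530·13.1) / 900 = 14.0689

x̄_st ≈ 14.07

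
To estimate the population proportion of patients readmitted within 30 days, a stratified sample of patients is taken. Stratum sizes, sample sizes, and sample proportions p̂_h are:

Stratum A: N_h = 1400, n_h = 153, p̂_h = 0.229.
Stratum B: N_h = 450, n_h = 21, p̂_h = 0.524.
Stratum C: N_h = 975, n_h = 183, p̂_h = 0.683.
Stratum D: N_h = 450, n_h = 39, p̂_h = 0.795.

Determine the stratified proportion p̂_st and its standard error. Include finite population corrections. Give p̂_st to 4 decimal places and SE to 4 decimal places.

N = 3275; stratum weights W_h = N_h/N.
p̂_st = Σ W_h p̂_h = (1400·0.229 + 450·0.524 + 975·0.683 + 450·0.795)/3275 = 0.48247
V̂(p̂_st) = Σ W_h² (1 − n_h/N_h) p̂_h(1−p̂_h)/(n_h−1):
  stratum A: (1400/3275)²·(1 − 153/1400)·0.229·0.771/152 = 0.000189068
  stratum B: (450/3275)²·(1 − 21/450)·0.524·0.476/20 = 0.000224469
  stratum C: (975/3275)²·(1 − 183/975)·0.683·0.317/182 = 8.56477e-05
  stratum D: (450/3275)²·(1 − 39/450)·0.795·0.205/38 = 7.39553e-05
V̂(p̂_st) = 0.00057314; SE = √V̂ = 0.0239403

p̂_st ≈ 0.4825, SE ≈ 0.0239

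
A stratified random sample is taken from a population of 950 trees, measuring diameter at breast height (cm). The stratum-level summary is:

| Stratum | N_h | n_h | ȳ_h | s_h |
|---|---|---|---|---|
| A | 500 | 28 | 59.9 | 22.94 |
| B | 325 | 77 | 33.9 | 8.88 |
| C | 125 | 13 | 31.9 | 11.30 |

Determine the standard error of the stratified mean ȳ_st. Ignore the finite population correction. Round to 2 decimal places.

V̂(ȳ_st) = Σ W_h² s_h²/n_h, with W_h = N_h/N and N = 950:
  stratum A: (500/950)²·22.94²/28 = 5.20621
  stratum B: (325/950)²·8.88²/77 = 0.119855
  stratum C: (125/950)²·11.30²/13 = 0.170054
V̂(ȳ_st) = 5.49612
SE(ȳ_st) = √5.49612 = 2.34438

SE(ȳ_st) ≈ 2.34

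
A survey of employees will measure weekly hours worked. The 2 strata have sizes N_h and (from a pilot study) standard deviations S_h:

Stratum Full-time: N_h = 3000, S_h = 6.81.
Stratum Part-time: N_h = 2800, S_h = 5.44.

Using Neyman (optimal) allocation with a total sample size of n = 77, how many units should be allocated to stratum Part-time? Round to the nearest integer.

Neyman allocation: n_h = n · N_h S_h / Σ N_i S_i, with n = 77.
  stratum Full-time: N_h·S_h = 3000·6.81 = 20430.00
  stratum Part-time: N_h·S_h = 2800·5.44 = 15232.00
Σ N_h S_h = 35662.00
n for stratum Part-time = 77·15232.00/35662.00 = 32.888 → 33

33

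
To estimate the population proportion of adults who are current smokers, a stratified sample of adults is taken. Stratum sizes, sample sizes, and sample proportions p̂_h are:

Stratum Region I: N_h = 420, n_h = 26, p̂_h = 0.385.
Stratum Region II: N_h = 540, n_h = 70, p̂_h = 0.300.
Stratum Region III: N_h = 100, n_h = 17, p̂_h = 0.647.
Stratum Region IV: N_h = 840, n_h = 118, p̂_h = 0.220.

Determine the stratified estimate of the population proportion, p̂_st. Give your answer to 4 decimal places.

N = 1900; stratum weights W_h = N_h/N.
p̂_st = Σ W_h p̂_h = (420·0.385 + 540·0.300 + 100·0.647 + 840·0.220)/1900 = 0.30168

p̂_st ≈ 0.3017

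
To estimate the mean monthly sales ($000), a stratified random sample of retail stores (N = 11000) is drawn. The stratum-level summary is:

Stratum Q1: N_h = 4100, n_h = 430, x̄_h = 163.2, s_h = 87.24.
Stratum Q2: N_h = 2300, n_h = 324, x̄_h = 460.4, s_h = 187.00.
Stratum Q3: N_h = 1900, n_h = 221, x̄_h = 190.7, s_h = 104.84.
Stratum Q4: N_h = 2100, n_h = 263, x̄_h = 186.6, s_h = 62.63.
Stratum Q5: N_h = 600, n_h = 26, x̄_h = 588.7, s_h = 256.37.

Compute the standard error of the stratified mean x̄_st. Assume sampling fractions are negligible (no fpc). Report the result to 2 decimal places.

SE(x̄_st) ≈ 4.09

V̂(x̄_st) = Σ W_h² s_h²/n_h, with W_h = N_h/N and N = 11000:
  stratum Q1: (4100/11000)²·87.24²/430 = 2.45892
  stratum Q2: (2300/11000)²·187.00²/324 = 4.71855
  stratum Q3: (1900/11000)²·104.84²/221 = 1.48383
  stratum Q4: (2100/11000)²·62.63²/263 = 0.543579
  stratum Q5: (600/11000)²·256.37²/26 = 7.52105
V̂(x̄_st) = 16.7259
SE(x̄_st) = √16.7259 = 4.08973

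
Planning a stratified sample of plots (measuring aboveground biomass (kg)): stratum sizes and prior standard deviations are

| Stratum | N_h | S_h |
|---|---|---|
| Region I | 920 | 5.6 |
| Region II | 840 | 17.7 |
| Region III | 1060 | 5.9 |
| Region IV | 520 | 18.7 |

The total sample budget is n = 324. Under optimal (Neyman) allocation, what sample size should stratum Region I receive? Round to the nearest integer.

46

Neyman allocation: n_h = n · N_h S_h / Σ N_i S_i, with n = 324.
  stratum Region I: N_h·S_h = 920·5.6 = 5152.00
  stratum Region II: N_h·S_h = 840·17.7 = 14868.00
  stratum Region III: N_h·S_h = 1060·5.9 = 6254.00
  stratum Region IV: N_h·S_h = 520·18.7 = 9724.00
Σ N_h S_h = 35998.00
n for stratum Region I = 324·5152.00/35998.00 = 46.371 → 46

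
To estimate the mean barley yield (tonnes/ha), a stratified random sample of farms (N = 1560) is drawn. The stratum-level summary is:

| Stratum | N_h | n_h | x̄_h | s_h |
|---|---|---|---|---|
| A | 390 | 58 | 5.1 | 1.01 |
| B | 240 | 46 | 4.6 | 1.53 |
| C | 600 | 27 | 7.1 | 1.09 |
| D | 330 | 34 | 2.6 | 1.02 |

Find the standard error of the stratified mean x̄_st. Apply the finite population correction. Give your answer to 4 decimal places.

SE(x̄_st) ≈ 0.0967

V̂(x̄_st) = Σ W_h² (1 − n_h/N_h) s_h²/n_h, with W_h = N_h/N and N = 1560:
  stratum A: (390/1560)²·(1 − 58/390)·1.01²/58 = 0.000935768
  stratum B: (240/1560)²·(1 − 46/240)·1.53²/46 = 0.000973618
  stratum C: (600/1560)²·(1 − 27/600)·1.09²/27 = 0.0062165
  stratum D: (330/1560)²·(1 − 34/330)·1.02²/34 = 0.00122822
V̂(x̄_st) = 0.00935411
SE(x̄_st) = √0.00935411 = 0.0967167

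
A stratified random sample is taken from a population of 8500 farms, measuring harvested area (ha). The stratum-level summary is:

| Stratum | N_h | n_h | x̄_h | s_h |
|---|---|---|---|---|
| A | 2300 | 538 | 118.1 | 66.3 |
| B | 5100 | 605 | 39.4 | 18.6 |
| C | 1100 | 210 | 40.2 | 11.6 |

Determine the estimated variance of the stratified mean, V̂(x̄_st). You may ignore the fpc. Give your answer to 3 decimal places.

V̂(x̄_st) ≈ 0.815

V̂(x̄_st) = Σ W_h² s_h²/n_h, with W_h = N_h/N and N = 8500:
  stratum A: (2300/8500)²·66.3²/538 = 0.598222
  stratum B: (5100/8500)²·18.6²/605 = 0.20586
  stratum C: (1100/8500)²·11.6²/210 = 0.0107311
V̂(x̄_st) = 0.814814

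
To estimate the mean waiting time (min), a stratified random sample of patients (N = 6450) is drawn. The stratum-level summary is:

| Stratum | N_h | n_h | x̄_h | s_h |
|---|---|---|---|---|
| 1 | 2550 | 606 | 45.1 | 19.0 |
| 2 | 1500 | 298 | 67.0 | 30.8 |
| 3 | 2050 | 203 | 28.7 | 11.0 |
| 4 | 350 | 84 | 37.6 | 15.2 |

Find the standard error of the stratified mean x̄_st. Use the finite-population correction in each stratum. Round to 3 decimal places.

V̂(x̄_st) = Σ W_h² (1 − n_h/N_h) s_h²/n_h, with W_h = N_h/N and N = 6450:
  stratum 1: (2550/6450)²·(1 − 606/2550)·19.0²/606 = 0.0709825
  stratum 2: (1500/6450)²·(1 − 298/1500)·30.8²/298 = 0.137963
  stratum 3: (2050/6450)²·(1 − 203/2050)·11.0²/203 = 0.0542489
  stratum 4: (350/6450)²·(1 − 84/350)·15.2²/84 = 0.00615514
V̂(x̄_st) = 0.269349
SE(x̄_st) = √0.269349 = 0.518989

SE(x̄_st) ≈ 0.519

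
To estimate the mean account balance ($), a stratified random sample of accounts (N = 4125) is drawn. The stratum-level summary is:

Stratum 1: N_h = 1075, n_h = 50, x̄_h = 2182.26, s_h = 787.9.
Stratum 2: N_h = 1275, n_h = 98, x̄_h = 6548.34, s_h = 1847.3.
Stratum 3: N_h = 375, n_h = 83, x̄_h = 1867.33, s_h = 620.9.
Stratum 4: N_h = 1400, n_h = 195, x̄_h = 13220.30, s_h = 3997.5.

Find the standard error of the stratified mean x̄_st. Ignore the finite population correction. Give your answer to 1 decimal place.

SE(x̄_st) ≈ 116.8

V̂(x̄_st) = Σ W_h² s_h²/n_h, with W_h = N_h/N and N = 4125:
  stratum 1: (1075/4125)²·787.9²/50 = 843.221
  stratum 2: (1275/4125)²·1847.3²/98 = 3326.76
  stratum 3: (375/4125)²·620.9²/83 = 38.3866
  stratum 4: (1400/4125)²·3997.5²/195 = 9439.53
V̂(x̄_st) = 13647.9
SE(x̄_st) = √13647.9 = 116.824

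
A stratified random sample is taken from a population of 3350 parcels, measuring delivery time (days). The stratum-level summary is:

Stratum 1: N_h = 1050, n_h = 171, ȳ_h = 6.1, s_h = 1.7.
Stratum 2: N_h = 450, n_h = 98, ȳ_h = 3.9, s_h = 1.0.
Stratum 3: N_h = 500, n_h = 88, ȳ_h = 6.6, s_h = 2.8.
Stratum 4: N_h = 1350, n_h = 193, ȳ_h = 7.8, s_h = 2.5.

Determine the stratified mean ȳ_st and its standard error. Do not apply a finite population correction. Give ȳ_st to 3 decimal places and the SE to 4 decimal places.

ȳ_st = Σ W_h ȳ_h = (1050·6.1 + 450·3.9 + 500·6.6 + 1350·7.8)/3350 = 6.56418
V̂(ȳ_st) = Σ W_h² s_h²/n_h, with W_h = N_h/N and N = 3350:
  stratum 1: (1050/3350)²·1.7²/171 = 0.00166032
  stratum 2: (450/3350)²·1.0²/98 = 0.000184124
  stratum 3: (500/3350)²·2.8²/88 = 0.00198465
  stratum 4: (1350/3350)²·2.5²/193 = 0.00525897
V̂(ȳ_st) = 0.00908806
SE(ȳ_st) = √0.00908806 = 0.0953313

ȳ_st ≈ 6.564, SE ≈ 0.0953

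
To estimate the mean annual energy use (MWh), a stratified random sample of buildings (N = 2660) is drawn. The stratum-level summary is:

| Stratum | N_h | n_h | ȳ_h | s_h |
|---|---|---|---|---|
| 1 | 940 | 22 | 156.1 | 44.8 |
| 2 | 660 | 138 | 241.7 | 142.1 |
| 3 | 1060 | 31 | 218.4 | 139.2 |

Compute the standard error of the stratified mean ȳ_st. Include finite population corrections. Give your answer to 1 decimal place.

V̂(ȳ_st) = Σ W_h² (1 − n_h/N_h) s_h²/n_h, with W_h = N_h/N and N = 2660:
  stratum 1: (940/2660)²·(1 − 22/940)·44.8²/22 = 11.126
  stratum 2: (660/2660)²·(1 − 138/660)·142.1²/138 = 7.1246
  stratum 3: (1060/2660)²·(1 − 31/1060)·139.2²/31 = 96.3551
V̂(ȳ_st) = 114.606
SE(ȳ_st) = √114.606 = 10.7054

SE(ȳ_st) ≈ 10.7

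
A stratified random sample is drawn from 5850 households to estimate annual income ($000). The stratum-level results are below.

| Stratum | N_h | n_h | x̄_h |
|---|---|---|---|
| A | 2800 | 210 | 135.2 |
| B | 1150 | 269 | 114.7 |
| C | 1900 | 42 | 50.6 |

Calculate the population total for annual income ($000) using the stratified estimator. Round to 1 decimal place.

τ̂_st ≈ 606605.0

τ̂_st = Σ N_h x̄_h = 2800·135.2 + 1150·114.7 + 1900·50.6 = 606605.0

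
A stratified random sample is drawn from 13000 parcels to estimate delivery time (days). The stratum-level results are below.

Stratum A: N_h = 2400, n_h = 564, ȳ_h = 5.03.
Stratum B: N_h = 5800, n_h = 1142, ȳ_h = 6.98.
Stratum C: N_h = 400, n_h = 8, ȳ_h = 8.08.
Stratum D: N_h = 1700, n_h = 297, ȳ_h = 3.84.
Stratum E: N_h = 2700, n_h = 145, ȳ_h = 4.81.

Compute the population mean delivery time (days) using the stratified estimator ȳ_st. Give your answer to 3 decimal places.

ȳ_st ≈ 5.793

N = Σ N_h = 13000. Stratum weights W_h = N_h/N.
ȳ_st = (2400·5.03 + 5800·6.98 + 400·8.08 + 1700·3.84 + 2700·4.81) / 13000 = 5.79254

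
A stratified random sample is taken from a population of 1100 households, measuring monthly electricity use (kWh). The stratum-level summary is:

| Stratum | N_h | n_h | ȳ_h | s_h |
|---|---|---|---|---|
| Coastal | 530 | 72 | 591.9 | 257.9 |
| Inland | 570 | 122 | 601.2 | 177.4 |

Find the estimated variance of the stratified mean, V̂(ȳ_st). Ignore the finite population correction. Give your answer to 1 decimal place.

V̂(ȳ_st) = Σ W_h² s_h²/n_h, with W_h = N_h/N and N = 1100:
  stratum Coastal: (530/1100)²·257.9²/72 = 214.455
  stratum Inland: (570/1100)²·177.4²/122 = 69.2647
V̂(ȳ_st) = 283.72

V̂(ȳ_st) ≈ 283.7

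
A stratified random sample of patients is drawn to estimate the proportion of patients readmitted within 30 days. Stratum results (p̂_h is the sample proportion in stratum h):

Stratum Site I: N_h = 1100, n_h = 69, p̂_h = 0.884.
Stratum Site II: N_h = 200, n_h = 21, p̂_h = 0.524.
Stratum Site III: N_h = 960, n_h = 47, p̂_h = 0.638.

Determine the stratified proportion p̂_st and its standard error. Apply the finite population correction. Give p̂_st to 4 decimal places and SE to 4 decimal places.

p̂_st ≈ 0.7476, SE ≈ 0.0358

N = 2260; stratum weights W_h = N_h/N.
p̂_st = Σ W_h p̂_h = (1100·0.884 + 200·0.524 + 960·0.638)/2260 = 0.74765
V̂(p̂_st) = Σ W_h² (1 − n_h/N_h) p̂_h(1−p̂_h)/(n_h−1):
  stratum Site I: (1100/2260)²·(1 − 69/1100)·0.884·0.116/68 = 0.000334839
  stratum Site II: (200/2260)²·(1 − 21/200)·0.524·0.476/20 = 8.74127e-05
  stratum Site III: (960/2260)²·(1 − 47/960)·0.638·0.362/46 = 0.000861582
V̂(p̂_st) = 0.00128383; SE = √V̂ = 0.0358306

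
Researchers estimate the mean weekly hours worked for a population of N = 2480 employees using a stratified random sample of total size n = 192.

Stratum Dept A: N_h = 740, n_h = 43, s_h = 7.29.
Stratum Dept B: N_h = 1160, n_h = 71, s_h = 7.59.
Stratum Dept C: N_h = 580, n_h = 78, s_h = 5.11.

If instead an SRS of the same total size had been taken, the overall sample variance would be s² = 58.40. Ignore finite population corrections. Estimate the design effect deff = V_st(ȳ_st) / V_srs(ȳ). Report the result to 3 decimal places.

deff ≈ 1.006

V̂(ȳ_st) = Σ W_h² s_h²/n_h, with W_h = N_h/N and N = 2480:
  stratum Dept A: (740/2480)²·7.29²/43 = 0.110039
  stratum Dept B: (1160/2480)²·7.59²/71 = 0.177516
  stratum Dept C: (580/2480)²·5.11²/78 = 0.0183105
V_st = 0.305866
V_srs = s²/n = 58.40/192 = 0.304167
deff = V_st / V_srs = 0.305866/0.304167 = 1.0056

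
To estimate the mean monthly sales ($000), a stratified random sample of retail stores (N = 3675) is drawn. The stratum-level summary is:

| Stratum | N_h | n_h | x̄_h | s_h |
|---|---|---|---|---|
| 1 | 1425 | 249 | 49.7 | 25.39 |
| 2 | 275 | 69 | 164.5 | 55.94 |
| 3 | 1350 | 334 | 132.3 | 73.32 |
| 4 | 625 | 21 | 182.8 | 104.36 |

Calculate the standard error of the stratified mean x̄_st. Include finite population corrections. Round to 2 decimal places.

SE(x̄_st) ≈ 4.08

V̂(x̄_st) = Σ W_h² (1 − n_h/N_h) s_h²/n_h, with W_h = N_h/N and N = 3675:
  stratum 1: (1425/3675)²·(1 − 249/1425)·25.39²/249 = 0.321243
  stratum 2: (275/3675)²·(1 − 69/275)·55.94²/69 = 0.190231
  stratum 3: (1350/3675)²·(1 − 334/1350)·73.32²/334 = 1.6346
  stratum 4: (625/3675)²·(1 − 21/625)·104.36²/21 = 14.4961
V̂(x̄_st) = 16.6422
SE(x̄_st) = √16.6422 = 4.07948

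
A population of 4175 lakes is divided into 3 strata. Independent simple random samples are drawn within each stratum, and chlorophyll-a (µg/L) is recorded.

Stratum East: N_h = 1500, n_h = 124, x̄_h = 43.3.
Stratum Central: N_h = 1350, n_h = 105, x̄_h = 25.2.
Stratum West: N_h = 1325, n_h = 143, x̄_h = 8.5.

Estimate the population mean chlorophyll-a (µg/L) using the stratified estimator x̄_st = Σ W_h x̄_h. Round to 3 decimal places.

x̄_st ≈ 26.403

N = Σ N_h = 4175. Stratum weights W_h = N_h/N.
x̄_st = (1500·43.3 + 1350·25.2 + 1325·8.5) / 4175 = 26.40299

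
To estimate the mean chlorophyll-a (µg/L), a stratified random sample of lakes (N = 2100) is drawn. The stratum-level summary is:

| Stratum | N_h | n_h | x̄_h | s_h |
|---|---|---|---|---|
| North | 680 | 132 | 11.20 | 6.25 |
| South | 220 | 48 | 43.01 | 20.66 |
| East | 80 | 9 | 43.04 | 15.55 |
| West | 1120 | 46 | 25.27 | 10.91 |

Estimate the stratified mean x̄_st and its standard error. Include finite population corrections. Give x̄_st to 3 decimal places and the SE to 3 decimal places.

x̄_st ≈ 23.249, SE ≈ 0.917

x̄_st = Σ W_h x̄_h = (680·11.20 + 220·43.01 + 80·43.04 + 1120·25.27)/2100 = 23.24943
V̂(x̄_st) = Σ W_h² (1 − n_h/N_h) s_h²/n_h, with W_h = N_h/N and N = 2100:
  stratum North: (680/2100)²·(1 − 132/680)·6.25²/132 = 0.0250056
  stratum South: (220/2100)²·(1 − 48/220)·20.66²/48 = 0.0763013
  stratum East: (80/2100)²·(1 − 9/80)·15.55²/9 = 0.0346041
  stratum West: (1120/2100)²·(1 − 46/1120)·10.91²/46 = 0.70579
V̂(x̄_st) = 0.841701
SE(x̄_st) = √0.841701 = 0.917443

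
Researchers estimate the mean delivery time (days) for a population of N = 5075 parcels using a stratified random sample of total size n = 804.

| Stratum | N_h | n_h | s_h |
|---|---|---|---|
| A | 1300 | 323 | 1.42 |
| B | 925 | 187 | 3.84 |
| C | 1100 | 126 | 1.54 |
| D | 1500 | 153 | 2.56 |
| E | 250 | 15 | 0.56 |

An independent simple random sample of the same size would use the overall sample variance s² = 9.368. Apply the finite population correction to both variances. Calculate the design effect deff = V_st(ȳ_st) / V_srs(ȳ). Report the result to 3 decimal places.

deff ≈ 0.672

V̂(ȳ_st) = Σ W_h² (1 − n_h/N_h) s_h²/n_h, with W_h = N_h/N and N = 5075:
  stratum A: (1300/5075)²·(1 − 323/1300)·1.42²/323 = 0.000307851
  stratum B: (925/5075)²·(1 − 187/925)·3.84²/187 = 0.00209
  stratum C: (1100/5075)²·(1 − 126/1100)·1.54²/126 = 0.00078298
  stratum D: (1500/5075)²·(1 − 153/1500)·2.56²/153 = 0.00336028
  stratum E: (250/5075)²·(1 − 15/250)·0.56²/15 = 4.76893e-05
V_st = 0.0065888
V_srs = (1 − 804/5075)·9.368/804 = 0.00980583
deff = V_st / V_srs = 0.0065888/0.00980583 = 0.6719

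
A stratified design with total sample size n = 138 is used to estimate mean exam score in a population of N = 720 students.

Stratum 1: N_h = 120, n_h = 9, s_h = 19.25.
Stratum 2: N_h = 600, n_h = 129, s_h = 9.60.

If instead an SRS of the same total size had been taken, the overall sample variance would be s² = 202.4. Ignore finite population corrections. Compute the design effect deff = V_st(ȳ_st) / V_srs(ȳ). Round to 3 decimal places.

deff ≈ 1.118

V̂(ȳ_st) = Σ W_h² s_h²/n_h, with W_h = N_h/N and N = 720:
  stratum 1: (120/720)²·19.25²/9 = 1.14371
  stratum 2: (600/720)²·9.60²/129 = 0.496124
V_st = 1.63984
V_srs = s²/n = 202.4/138 = 1.46667
deff = V_st / V_srs = 1.63984/1.46667 = 1.1181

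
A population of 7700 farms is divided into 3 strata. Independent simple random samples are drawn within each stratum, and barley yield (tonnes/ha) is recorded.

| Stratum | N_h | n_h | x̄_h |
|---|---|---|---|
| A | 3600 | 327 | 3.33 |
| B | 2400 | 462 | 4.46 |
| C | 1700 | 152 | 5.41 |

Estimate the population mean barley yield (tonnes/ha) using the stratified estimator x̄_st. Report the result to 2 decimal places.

x̄_st ≈ 4.14

N = Σ N_h = 7700. Stratum weights W_h = N_h/N.
x̄_st = (3600·3.33 + 2400·4.46 + 1700·5.41) / 7700 = 4.1414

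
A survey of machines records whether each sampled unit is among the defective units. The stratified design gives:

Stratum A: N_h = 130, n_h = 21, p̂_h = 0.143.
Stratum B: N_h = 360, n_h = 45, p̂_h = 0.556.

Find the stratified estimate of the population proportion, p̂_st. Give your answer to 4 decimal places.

N = 490; stratum weights W_h = N_h/N.
p̂_st = Σ W_h p̂_h = (130·0.143 + 360·0.556)/490 = 0.44643

p̂_st ≈ 0.4464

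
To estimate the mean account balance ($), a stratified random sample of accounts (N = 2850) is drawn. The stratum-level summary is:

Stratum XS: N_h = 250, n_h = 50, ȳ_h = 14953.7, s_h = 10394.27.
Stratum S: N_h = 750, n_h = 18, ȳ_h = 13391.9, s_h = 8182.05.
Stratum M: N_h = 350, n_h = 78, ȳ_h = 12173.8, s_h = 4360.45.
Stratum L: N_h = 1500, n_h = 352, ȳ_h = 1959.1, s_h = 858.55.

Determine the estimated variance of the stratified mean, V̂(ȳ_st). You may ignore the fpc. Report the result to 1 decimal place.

V̂(ȳ_st) = Σ W_h² s_h²/n_h, with W_h = N_h/N and N = 2850:
  stratum XS: (250/2850)²·10394.27²/50 = 16626.8
  stratum S: (750/2850)²·8182.05²/18 = 257564
  stratum M: (350/2850)²·4360.45²/78 = 3676.33
  stratum L: (1500/2850)²·858.55²/352 = 580.071
V̂(ȳ_st) = 278447

V̂(ȳ_st) ≈ 278446.8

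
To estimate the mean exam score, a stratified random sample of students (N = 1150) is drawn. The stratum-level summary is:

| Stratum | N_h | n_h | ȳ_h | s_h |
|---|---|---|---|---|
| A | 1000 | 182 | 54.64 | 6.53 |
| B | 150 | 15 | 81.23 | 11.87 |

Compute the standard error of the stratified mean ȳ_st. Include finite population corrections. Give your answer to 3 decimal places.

V̂(ȳ_st) = Σ W_h² (1 − n_h/N_h) s_h²/n_h, with W_h = N_h/N and N = 1150:
  stratum A: (1000/1150)²·(1 − 182/1000)·6.53²/182 = 0.144915
  stratum B: (150/1150)²·(1 − 15/150)·11.87²/15 = 0.143827
V̂(ȳ_st) = 0.288741
SE(ȳ_st) = √0.288741 = 0.537347

SE(ȳ_st) ≈ 0.537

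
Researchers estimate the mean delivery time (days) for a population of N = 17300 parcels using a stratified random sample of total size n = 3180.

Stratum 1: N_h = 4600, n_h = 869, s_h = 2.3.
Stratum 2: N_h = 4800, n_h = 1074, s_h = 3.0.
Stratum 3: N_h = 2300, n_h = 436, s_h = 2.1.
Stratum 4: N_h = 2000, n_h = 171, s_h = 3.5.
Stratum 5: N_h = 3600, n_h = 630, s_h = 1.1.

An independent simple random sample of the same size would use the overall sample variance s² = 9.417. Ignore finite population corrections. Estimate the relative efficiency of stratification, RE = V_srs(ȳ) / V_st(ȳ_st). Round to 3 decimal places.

RE ≈ 1.290

V̂(ȳ_st) = Σ W_h² s_h²/n_h, with W_h = N_h/N and N = 17300:
  stratum 1: (4600/17300)²·2.3²/869 = 0.000430387
  stratum 2: (4800/17300)²·3.0²/1074 = 0.000645102
  stratum 3: (2300/17300)²·2.1²/436 = 0.000178779
  stratum 4: (2000/17300)²·3.5²/171 = 0.000957432
  stratum 5: (3600/17300)²·1.1²/630 = 8.31683e-05
V_st = 0.00229487
V_srs = s²/n = 9.417/3180 = 0.00296132
Relative efficiency = V_srs / V_st = 0.00296132/0.00229487 = 1.2904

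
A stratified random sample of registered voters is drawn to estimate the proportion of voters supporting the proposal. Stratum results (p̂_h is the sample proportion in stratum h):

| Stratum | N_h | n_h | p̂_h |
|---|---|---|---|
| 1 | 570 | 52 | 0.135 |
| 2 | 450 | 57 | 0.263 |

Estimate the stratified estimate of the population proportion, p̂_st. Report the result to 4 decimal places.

p̂_st ≈ 0.1915

N = 1020; stratum weights W_h = N_h/N.
p̂_st = Σ W_h p̂_h = (570·0.135 + 450·0.263)/1020 = 0.19147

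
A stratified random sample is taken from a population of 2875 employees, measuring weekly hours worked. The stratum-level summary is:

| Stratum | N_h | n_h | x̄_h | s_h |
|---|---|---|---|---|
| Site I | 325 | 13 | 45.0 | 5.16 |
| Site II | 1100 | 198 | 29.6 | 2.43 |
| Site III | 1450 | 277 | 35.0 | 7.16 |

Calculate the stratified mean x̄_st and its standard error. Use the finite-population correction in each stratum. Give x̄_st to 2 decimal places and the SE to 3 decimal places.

x̄_st = Σ W_h x̄_h = (325·45.0 + 1100·29.6 + 1450·35.0)/2875 = 34.06435
V̂(x̄_st) = Σ W_h² (1 − n_h/N_h) s_h²/n_h, with W_h = N_h/N and N = 2875:
  stratum Site I: (325/2875)²·(1 − 13/325)·5.16²/13 = 0.0251257
  stratum Site II: (1100/2875)²·(1 − 198/1100)·2.43²/198 = 0.0035799
  stratum Site III: (1450/2875)²·(1 − 277/1450)·7.16²/277 = 0.0380835
V̂(x̄_st) = 0.0667891
SE(x̄_st) = √0.0667891 = 0.258436

x̄_st ≈ 34.06, SE ≈ 0.258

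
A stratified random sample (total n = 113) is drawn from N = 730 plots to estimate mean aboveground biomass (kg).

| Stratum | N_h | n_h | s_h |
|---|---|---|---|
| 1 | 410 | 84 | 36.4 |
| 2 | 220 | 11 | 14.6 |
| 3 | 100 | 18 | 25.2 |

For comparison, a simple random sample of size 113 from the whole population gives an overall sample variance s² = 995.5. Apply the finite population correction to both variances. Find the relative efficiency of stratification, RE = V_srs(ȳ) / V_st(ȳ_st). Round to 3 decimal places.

V̂(ȳ_st) = Σ W_h² (1 − n_h/N_h) s_h²/n_h, with W_h = N_h/N and N = 730:
  stratum 1: (410/730)²·(1 − 84/410)·36.4²/84 = 3.95621
  stratum 2: (220/730)²·(1 − 11/220)·14.6²/11 = 1.672
  stratum 3: (100/730)²·(1 − 18/100)·25.2²/18 = 0.542871
V_st = 6.17108
V_srs = (1 − 113/730)·995.5/113 = 7.44604
Relative efficiency = V_srs / V_st = 7.44604/6.17108 = 1.2066

RE ≈ 1.207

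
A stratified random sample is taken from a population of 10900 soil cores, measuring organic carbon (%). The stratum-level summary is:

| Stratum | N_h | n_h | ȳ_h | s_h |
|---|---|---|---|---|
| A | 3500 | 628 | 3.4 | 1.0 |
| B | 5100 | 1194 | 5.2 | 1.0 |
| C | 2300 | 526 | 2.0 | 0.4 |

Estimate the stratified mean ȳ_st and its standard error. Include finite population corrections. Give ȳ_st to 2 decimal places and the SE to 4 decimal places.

ȳ_st ≈ 3.95, SE ≈ 0.0169

ȳ_st = Σ W_h ȳ_h = (3500·3.4 + 5100·5.2 + 2300·2.0)/10900 = 3.94679
V̂(ȳ_st) = Σ W_h² (1 − n_h/N_h) s_h²/n_h, with W_h = N_h/N and N = 10900:
  stratum A: (3500/10900)²·(1 − 628/3500)·1.0²/628 = 0.000134722
  stratum B: (5100/10900)²·(1 − 1194/5100)·1.0²/1194 = 0.000140425
  stratum C: (2300/10900)²·(1 − 526/2300)·0.4²/526 = 1.04463e-05
V̂(ȳ_st) = 0.000285594
SE(ȳ_st) = √0.000285594 = 0.0168995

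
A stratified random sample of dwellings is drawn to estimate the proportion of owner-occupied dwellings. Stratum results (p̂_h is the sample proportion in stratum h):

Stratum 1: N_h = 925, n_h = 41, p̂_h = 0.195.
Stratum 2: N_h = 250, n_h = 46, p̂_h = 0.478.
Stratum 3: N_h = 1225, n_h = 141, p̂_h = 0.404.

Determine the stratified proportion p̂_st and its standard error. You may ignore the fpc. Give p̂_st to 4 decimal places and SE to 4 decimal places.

p̂_st ≈ 0.3312, SE ≈ 0.0330

N = 2400; stratum weights W_h = N_h/N.
p̂_st = Σ W_h p̂_h = (925·0.195 + 250·0.478 + 1225·0.404)/2400 = 0.33116
V̂(p̂_st) = Σ W_h² p̂_h(1−p̂_h)/(n_h−1):
  stratum 1: (925/2400)²·0.195·0.805/40 = 0.00058295
  stratum 2: (250/2400)²·0.478·0.522/45 = 6.01649e-05
  stratum 3: (1225/2400)²·0.404·0.596/140 = 0.000448074
V̂(p̂_st) = 0.00109119; SE = √V̂ = 0.0330331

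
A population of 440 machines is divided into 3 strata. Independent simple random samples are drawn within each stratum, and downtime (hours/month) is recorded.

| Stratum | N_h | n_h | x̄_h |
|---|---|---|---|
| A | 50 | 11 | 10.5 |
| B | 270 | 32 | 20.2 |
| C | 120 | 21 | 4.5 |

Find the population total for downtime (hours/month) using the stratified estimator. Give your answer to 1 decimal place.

τ̂_st ≈ 6519.0

τ̂_st = Σ N_h x̄_h = 50·10.5 + 270·20.2 + 120·4.5 = 6519.0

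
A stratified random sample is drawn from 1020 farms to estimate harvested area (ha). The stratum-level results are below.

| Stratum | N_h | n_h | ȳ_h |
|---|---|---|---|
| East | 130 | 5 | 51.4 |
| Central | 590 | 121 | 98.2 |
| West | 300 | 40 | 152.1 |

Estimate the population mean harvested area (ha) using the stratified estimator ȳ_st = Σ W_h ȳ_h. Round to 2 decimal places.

N = Σ N_h = 1020. Stratum weights W_h = N_h/N.
ȳ_st = (130·51.4 + 590·98.2 + 300·152.1) / 1020 = 108.0882

ȳ_st ≈ 108.09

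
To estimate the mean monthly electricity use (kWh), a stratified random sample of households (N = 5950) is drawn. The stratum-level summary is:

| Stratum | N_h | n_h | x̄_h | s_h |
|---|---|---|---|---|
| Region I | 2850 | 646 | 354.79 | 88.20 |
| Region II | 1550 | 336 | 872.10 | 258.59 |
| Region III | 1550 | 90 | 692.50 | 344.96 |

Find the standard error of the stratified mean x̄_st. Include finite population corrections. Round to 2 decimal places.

V̂(x̄_st) = Σ W_h² (1 − n_h/N_h) s_h²/n_h, with W_h = N_h/N and N = 5950:
  stratum Region I: (2850/5950)²·(1 − 646/2850)·88.20²/646 = 2.13662
  stratum Region II: (1550/5950)²·(1 − 336/1550)·258.59²/336 = 10.5779
  stratum Region III: (1550/5950)²·(1 − 90/1550)·344.96²/90 = 84.5173
V̂(x̄_st) = 97.2318
SE(x̄_st) = √97.2318 = 9.86062

SE(x̄_st) ≈ 9.86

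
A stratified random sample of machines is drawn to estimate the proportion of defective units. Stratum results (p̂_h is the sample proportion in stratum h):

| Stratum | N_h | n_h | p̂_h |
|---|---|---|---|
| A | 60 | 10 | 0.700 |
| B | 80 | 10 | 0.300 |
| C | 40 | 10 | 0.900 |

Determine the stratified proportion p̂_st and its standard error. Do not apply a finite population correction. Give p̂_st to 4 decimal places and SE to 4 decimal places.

N = 180; stratum weights W_h = N_h/N.
p̂_st = Σ W_h p̂_h = (60·0.700 + 80·0.300 + 40·0.900)/180 = 0.56667
V̂(p̂_st) = Σ W_h² p̂_h(1−p̂_h)/(n_h−1):
  stratum A: (60/180)²·0.700·0.300/9 = 0.00259259
  stratum B: (80/180)²·0.300·0.700/9 = 0.00460905
  stratum C: (40/180)²·0.900·0.100/9 = 0.000493827
V̂(p̂_st) = 0.00769547; SE = √V̂ = 0.0877238

p̂_st ≈ 0.5667, SE ≈ 0.0877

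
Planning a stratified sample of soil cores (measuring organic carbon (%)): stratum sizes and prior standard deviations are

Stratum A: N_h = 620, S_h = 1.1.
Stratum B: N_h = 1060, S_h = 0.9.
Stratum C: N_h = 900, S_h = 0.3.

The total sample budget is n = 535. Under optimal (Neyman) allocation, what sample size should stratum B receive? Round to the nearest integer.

268

Neyman allocation: n_h = n · N_h S_h / Σ N_i S_i, with n = 535.
  stratum A: N_h·S_h = 620·1.1 = 682.00
  stratum B: N_h·S_h = 1060·0.9 = 954.00
  stratum C: N_h·S_h = 900·0.3 = 270.00
Σ N_h S_h = 1906.00
n for stratum B = 535·954.00/1906.00 = 267.781 → 268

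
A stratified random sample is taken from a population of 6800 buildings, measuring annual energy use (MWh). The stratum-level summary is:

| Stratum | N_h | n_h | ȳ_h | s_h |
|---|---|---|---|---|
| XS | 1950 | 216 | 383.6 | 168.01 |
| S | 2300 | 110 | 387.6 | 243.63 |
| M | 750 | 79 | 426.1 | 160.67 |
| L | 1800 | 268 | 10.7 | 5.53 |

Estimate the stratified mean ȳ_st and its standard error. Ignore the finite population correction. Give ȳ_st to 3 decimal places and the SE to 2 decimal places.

ȳ_st = Σ W_h ȳ_h = (1950·383.6 + 2300·387.6 + 750·426.1 + 1800·10.7)/6800 = 290.93162
V̂(ȳ_st) = Σ W_h² s_h²/n_h, with W_h = N_h/N and N = 6800:
  stratum XS: (1950/6800)²·168.01²/216 = 10.7465
  stratum S: (2300/6800)²·243.63²/110 = 61.7315
  stratum M: (750/6800)²·160.67²/79 = 3.97509
  stratum L: (1800/6800)²·5.53²/268 = 0.00799545
V̂(ȳ_st) = 76.4611
SE(ȳ_st) = √76.4611 = 8.7442

ȳ_st ≈ 290.932, SE ≈ 8.74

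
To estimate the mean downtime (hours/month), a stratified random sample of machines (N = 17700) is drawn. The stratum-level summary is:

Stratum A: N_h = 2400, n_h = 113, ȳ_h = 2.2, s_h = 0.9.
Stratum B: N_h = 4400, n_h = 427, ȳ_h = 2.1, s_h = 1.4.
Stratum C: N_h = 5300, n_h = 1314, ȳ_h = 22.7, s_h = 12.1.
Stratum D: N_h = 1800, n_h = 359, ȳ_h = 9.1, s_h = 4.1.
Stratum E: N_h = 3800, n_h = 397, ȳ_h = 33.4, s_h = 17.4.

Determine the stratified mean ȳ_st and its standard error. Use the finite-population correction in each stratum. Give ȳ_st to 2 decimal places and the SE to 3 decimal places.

ȳ_st ≈ 15.71, SE ≈ 0.199

ȳ_st = Σ W_h ȳ_h = (2400·2.2 + 4400·2.1 + 5300·22.7 + 1800·9.1 + 3800·33.4)/17700 = 15.71356
V̂(ȳ_st) = Σ W_h² (1 − n_h/N_h) s_h²/n_h, with W_h = N_h/N and N = 17700:
  stratum A: (2400/17700)²·(1 − 113/2400)·0.9²/113 = 0.000125585
  stratum B: (4400/17700)²·(1 − 427/4400)·1.4²/427 = 0.000256126
  stratum C: (5300/17700)²·(1 − 1314/5300)·12.1²/1314 = 0.0075135
  stratum D: (1800/17700)²·(1 − 359/1800)·4.1²/359 = 0.000387671
  stratum E: (3800/17700)²·(1 − 397/3800)·17.4²/397 = 0.031478
V̂(ȳ_st) = 0.0397609
SE(ȳ_st) = √0.0397609 = 0.199401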